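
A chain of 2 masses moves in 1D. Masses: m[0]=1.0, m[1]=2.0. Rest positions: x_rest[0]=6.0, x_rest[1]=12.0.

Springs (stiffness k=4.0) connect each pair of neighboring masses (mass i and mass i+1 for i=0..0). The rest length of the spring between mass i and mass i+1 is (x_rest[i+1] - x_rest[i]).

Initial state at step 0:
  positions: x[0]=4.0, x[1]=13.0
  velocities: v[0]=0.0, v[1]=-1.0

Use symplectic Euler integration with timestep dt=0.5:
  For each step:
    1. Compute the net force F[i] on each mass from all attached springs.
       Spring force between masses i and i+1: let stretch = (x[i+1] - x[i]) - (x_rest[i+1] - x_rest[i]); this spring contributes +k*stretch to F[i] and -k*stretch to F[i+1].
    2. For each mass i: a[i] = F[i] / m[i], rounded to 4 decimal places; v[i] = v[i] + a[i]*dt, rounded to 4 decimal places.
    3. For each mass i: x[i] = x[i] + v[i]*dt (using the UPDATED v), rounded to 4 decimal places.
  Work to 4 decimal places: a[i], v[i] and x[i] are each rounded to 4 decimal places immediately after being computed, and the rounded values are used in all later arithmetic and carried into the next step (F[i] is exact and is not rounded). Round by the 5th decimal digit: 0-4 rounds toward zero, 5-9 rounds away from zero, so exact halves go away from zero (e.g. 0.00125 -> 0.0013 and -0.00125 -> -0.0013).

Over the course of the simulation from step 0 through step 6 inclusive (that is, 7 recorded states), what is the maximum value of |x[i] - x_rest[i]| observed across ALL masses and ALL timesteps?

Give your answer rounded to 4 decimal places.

Answer: 4.0000

Derivation:
Step 0: x=[4.0000 13.0000] v=[0.0000 -1.0000]
Step 1: x=[7.0000 11.0000] v=[6.0000 -4.0000]
Step 2: x=[8.0000 10.0000] v=[2.0000 -2.0000]
Step 3: x=[5.0000 11.0000] v=[-6.0000 2.0000]
Step 4: x=[2.0000 12.0000] v=[-6.0000 2.0000]
Step 5: x=[3.0000 11.0000] v=[2.0000 -2.0000]
Step 6: x=[6.0000 9.0000] v=[6.0000 -4.0000]
Max displacement = 4.0000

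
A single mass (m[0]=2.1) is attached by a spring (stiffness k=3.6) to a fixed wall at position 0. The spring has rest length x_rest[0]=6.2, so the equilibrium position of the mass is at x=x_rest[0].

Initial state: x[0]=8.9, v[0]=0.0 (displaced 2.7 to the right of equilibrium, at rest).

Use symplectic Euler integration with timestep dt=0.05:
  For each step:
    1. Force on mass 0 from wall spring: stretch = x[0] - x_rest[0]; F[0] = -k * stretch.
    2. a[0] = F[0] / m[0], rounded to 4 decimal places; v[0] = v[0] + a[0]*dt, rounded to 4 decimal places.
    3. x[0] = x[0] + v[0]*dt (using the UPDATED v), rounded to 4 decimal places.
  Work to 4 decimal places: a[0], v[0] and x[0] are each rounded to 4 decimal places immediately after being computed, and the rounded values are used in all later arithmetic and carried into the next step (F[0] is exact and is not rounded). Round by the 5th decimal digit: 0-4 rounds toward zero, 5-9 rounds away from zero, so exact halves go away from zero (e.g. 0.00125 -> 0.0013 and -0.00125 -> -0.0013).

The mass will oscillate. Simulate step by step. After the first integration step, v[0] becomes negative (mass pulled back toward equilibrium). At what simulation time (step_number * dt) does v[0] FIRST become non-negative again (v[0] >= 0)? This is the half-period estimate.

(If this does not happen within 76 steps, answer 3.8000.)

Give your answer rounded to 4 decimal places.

Answer: 2.4000

Derivation:
Step 0: x=[8.9000] v=[0.0000]
Step 1: x=[8.8884] v=[-0.2314]
Step 2: x=[8.8653] v=[-0.4618]
Step 3: x=[8.8308] v=[-0.6903]
Step 4: x=[8.7850] v=[-0.9158]
Step 5: x=[8.7281] v=[-1.1374]
Step 6: x=[8.6604] v=[-1.3541]
Step 7: x=[8.5822] v=[-1.5650]
Step 8: x=[8.4937] v=[-1.7692]
Step 9: x=[8.3954] v=[-1.9658]
Step 10: x=[8.2877] v=[-2.1540]
Step 11: x=[8.1711] v=[-2.3329]
Step 12: x=[8.0460] v=[-2.5019]
Step 13: x=[7.9130] v=[-2.6601]
Step 14: x=[7.7727] v=[-2.8069]
Step 15: x=[7.6256] v=[-2.9417]
Step 16: x=[7.4724] v=[-3.0639]
Step 17: x=[7.3138] v=[-3.1730]
Step 18: x=[7.1504] v=[-3.2685]
Step 19: x=[6.9829] v=[-3.3500]
Step 20: x=[6.8120] v=[-3.4171]
Step 21: x=[6.6385] v=[-3.4696]
Step 22: x=[6.4631] v=[-3.5072]
Step 23: x=[6.2866] v=[-3.5298]
Step 24: x=[6.1097] v=[-3.5372]
Step 25: x=[5.9332] v=[-3.5295]
Step 26: x=[5.7579] v=[-3.5066]
Step 27: x=[5.5845] v=[-3.4687]
Step 28: x=[5.4137] v=[-3.4159]
Step 29: x=[5.2463] v=[-3.3485]
Step 30: x=[5.0830] v=[-3.2668]
Step 31: x=[4.9244] v=[-3.1711]
Step 32: x=[4.7713] v=[-3.0618]
Step 33: x=[4.6243] v=[-2.9393]
Step 34: x=[4.4841] v=[-2.8042]
Step 35: x=[4.3512] v=[-2.6571]
Step 36: x=[4.2263] v=[-2.4986]
Step 37: x=[4.1098] v=[-2.3294]
Step 38: x=[4.0023] v=[-2.1502]
Step 39: x=[3.9042] v=[-1.9618]
Step 40: x=[3.8160] v=[-1.7650]
Step 41: x=[3.7380] v=[-1.5607]
Step 42: x=[3.6705] v=[-1.3497]
Step 43: x=[3.6139] v=[-1.1329]
Step 44: x=[3.5683] v=[-0.9112]
Step 45: x=[3.5340] v=[-0.6856]
Step 46: x=[3.5111] v=[-0.4571]
Step 47: x=[3.4998] v=[-0.2266]
Step 48: x=[3.5000] v=[0.0048]
First v>=0 after going negative at step 48, time=2.4000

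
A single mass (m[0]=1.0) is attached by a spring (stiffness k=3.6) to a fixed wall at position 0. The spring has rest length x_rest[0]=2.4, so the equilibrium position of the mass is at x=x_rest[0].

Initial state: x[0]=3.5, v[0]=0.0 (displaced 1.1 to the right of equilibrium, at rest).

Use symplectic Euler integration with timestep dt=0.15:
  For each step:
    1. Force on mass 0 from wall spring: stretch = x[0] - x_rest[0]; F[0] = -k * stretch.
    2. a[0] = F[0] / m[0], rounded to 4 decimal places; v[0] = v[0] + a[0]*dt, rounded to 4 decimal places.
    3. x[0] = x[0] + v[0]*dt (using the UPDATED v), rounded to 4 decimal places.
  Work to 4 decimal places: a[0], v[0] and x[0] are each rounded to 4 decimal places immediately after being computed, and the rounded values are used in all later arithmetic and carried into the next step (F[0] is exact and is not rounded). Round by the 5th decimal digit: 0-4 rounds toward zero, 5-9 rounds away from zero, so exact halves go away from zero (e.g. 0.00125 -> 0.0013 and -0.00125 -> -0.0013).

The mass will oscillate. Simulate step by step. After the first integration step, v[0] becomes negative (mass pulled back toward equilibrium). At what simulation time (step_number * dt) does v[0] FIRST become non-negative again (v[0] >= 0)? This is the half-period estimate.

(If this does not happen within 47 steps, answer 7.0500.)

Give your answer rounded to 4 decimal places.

Step 0: x=[3.5000] v=[0.0000]
Step 1: x=[3.4109] v=[-0.5940]
Step 2: x=[3.2399] v=[-1.1399]
Step 3: x=[3.0009] v=[-1.5934]
Step 4: x=[2.7132] v=[-1.9179]
Step 5: x=[2.4002] v=[-2.0870]
Step 6: x=[2.0871] v=[-2.0871]
Step 7: x=[1.7994] v=[-1.9181]
Step 8: x=[1.5603] v=[-1.5938]
Step 9: x=[1.3892] v=[-1.1404]
Step 10: x=[1.3000] v=[-0.5946]
Step 11: x=[1.2999] v=[-0.0006]
Step 12: x=[1.3889] v=[0.5935]
First v>=0 after going negative at step 12, time=1.8000

Answer: 1.8000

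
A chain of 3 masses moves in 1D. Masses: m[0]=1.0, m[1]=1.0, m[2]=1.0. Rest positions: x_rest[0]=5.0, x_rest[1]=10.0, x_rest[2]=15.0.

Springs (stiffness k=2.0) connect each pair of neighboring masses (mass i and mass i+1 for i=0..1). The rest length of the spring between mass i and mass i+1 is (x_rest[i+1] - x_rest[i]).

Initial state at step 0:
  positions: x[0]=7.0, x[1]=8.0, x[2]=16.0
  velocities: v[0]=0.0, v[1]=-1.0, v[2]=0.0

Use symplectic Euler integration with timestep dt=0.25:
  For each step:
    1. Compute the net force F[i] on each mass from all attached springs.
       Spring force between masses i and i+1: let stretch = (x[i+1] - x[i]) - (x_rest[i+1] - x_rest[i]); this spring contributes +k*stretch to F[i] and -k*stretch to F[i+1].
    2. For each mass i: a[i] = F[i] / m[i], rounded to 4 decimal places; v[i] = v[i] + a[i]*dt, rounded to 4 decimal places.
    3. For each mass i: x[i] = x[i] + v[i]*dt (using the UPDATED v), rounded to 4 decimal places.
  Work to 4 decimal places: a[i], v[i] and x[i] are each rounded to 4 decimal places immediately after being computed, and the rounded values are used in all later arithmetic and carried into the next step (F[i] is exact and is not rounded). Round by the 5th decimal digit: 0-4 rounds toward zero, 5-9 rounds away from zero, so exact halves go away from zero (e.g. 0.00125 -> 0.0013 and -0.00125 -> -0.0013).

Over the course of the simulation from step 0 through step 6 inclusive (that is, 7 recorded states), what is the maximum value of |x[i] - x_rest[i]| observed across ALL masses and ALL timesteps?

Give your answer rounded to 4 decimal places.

Step 0: x=[7.0000 8.0000 16.0000] v=[0.0000 -1.0000 0.0000]
Step 1: x=[6.5000 8.6250 15.6250] v=[-2.0000 2.5000 -1.5000]
Step 2: x=[5.6406 9.8594 15.0000] v=[-3.4375 4.9375 -2.5000]
Step 3: x=[4.6836 11.2090 14.3574] v=[-3.8281 5.3984 -2.5703]
Step 4: x=[3.9173 12.1365 13.9463] v=[-3.0654 3.7099 -1.6445]
Step 5: x=[3.5534 12.2628 13.9340] v=[-1.4558 0.5052 -0.0494]
Step 6: x=[3.6531 11.5093 14.3378] v=[0.3989 -3.0139 1.6150]
Max displacement = 2.2628

Answer: 2.2628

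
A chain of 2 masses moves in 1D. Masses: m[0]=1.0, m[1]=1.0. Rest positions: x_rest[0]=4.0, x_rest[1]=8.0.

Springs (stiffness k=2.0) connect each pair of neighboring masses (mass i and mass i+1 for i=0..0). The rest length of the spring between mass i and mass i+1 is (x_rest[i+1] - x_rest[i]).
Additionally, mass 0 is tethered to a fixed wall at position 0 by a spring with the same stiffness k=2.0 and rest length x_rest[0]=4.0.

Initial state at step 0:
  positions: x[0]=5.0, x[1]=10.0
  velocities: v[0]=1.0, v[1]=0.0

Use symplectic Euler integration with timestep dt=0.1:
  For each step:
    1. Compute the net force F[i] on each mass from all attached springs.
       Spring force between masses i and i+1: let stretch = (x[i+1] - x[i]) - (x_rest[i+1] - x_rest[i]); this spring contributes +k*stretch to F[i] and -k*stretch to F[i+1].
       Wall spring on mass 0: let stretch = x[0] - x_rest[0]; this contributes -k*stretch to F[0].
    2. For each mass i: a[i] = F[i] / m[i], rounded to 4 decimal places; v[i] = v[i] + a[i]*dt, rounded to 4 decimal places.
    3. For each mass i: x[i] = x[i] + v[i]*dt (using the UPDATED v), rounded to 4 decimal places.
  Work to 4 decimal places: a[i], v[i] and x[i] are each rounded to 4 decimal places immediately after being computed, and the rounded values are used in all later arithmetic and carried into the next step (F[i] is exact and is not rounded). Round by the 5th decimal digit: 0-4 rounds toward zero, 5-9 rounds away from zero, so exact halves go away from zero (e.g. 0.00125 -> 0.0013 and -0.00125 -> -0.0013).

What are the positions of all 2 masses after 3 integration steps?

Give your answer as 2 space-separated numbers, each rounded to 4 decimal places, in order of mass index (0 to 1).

Step 0: x=[5.0000 10.0000] v=[1.0000 0.0000]
Step 1: x=[5.1000 9.9800] v=[1.0000 -0.2000]
Step 2: x=[5.1956 9.9424] v=[0.9560 -0.3760]
Step 3: x=[5.2822 9.8899] v=[0.8662 -0.5254]

Answer: 5.2822 9.8899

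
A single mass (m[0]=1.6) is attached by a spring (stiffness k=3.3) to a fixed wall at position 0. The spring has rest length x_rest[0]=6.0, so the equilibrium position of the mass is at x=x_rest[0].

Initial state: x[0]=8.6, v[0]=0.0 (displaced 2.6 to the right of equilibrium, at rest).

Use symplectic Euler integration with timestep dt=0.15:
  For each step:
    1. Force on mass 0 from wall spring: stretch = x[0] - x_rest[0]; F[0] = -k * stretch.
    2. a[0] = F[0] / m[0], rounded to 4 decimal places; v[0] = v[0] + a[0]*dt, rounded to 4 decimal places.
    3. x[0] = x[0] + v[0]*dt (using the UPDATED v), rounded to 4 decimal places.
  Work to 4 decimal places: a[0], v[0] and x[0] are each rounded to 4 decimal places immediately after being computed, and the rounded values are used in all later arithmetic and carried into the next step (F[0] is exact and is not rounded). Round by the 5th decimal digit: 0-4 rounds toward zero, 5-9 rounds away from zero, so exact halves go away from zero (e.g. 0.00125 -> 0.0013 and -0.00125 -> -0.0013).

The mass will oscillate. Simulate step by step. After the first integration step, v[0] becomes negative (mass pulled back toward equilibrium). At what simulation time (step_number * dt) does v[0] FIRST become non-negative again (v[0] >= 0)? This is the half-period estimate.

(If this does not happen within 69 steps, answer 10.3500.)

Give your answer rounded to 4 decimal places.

Answer: 2.2500

Derivation:
Step 0: x=[8.6000] v=[0.0000]
Step 1: x=[8.4793] v=[-0.8044]
Step 2: x=[8.2436] v=[-1.5714]
Step 3: x=[7.9038] v=[-2.2655]
Step 4: x=[7.4756] v=[-2.8545]
Step 5: x=[6.9790] v=[-3.3110]
Step 6: x=[6.4369] v=[-3.6139]
Step 7: x=[5.8745] v=[-3.7491]
Step 8: x=[5.3180] v=[-3.7103]
Step 9: x=[4.7931] v=[-3.4993]
Step 10: x=[4.3242] v=[-3.1259]
Step 11: x=[3.9331] v=[-2.6075]
Step 12: x=[3.6379] v=[-1.9681]
Step 13: x=[3.4523] v=[-1.2373]
Step 14: x=[3.3849] v=[-0.4491]
Step 15: x=[3.4389] v=[0.3599]
First v>=0 after going negative at step 15, time=2.2500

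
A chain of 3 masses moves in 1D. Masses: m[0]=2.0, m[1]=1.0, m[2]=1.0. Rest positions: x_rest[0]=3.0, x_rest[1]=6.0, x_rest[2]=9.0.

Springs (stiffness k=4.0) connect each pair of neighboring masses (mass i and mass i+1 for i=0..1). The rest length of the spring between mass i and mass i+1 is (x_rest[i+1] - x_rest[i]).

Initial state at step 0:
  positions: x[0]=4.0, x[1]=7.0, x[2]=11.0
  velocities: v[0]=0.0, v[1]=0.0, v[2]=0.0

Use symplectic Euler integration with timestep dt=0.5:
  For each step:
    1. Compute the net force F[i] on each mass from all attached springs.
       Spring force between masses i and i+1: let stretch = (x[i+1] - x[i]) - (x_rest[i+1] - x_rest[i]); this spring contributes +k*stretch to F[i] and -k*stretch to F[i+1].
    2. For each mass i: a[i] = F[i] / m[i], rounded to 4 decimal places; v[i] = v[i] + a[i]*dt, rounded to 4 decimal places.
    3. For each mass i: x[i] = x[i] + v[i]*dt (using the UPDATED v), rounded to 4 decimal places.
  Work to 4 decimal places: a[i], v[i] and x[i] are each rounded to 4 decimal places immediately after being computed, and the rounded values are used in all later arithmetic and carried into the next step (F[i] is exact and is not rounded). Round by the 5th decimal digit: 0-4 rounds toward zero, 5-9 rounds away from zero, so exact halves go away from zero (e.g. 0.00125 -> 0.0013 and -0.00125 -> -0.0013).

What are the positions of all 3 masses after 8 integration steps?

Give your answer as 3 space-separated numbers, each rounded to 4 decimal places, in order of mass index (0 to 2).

Step 0: x=[4.0000 7.0000 11.0000] v=[0.0000 0.0000 0.0000]
Step 1: x=[4.0000 8.0000 10.0000] v=[0.0000 2.0000 -2.0000]
Step 2: x=[4.5000 7.0000 10.0000] v=[1.0000 -2.0000 0.0000]
Step 3: x=[4.7500 6.5000 10.0000] v=[0.5000 -1.0000 0.0000]
Step 4: x=[4.3750 7.7500 9.5000] v=[-0.7500 2.5000 -1.0000]
Step 5: x=[4.1875 7.3750 10.2500] v=[-0.3750 -0.7500 1.5000]
Step 6: x=[4.0938 6.6875 11.1250] v=[-0.1875 -1.3750 1.7500]
Step 7: x=[3.7969 7.8438 10.5625] v=[-0.5938 2.3126 -1.1250]
Step 8: x=[4.0235 7.6719 10.2813] v=[0.4531 -0.3438 -0.5624]

Answer: 4.0235 7.6719 10.2813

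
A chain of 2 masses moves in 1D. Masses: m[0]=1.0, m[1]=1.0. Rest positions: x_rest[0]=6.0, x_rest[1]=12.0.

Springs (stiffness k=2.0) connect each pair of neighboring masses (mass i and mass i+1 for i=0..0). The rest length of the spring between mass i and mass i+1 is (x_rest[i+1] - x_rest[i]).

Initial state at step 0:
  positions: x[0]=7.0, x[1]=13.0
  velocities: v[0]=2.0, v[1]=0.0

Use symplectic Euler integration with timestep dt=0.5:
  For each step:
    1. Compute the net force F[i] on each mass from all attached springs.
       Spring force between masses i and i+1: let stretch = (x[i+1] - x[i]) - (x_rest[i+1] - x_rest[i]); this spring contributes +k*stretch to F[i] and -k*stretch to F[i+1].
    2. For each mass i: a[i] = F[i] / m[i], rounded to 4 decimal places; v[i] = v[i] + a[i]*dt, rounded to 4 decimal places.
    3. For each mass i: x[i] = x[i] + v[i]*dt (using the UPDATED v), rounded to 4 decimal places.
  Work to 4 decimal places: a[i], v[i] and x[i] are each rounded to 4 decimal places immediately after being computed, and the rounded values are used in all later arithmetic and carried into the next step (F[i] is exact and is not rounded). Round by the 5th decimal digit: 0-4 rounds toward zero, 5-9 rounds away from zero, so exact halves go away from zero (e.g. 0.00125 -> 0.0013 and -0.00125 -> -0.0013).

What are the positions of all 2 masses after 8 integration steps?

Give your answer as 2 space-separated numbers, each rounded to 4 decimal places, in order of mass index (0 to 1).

Step 0: x=[7.0000 13.0000] v=[2.0000 0.0000]
Step 1: x=[8.0000 13.0000] v=[2.0000 0.0000]
Step 2: x=[8.5000 13.5000] v=[1.0000 1.0000]
Step 3: x=[8.5000 14.5000] v=[0.0000 2.0000]
Step 4: x=[8.5000 15.5000] v=[0.0000 2.0000]
Step 5: x=[9.0000 16.0000] v=[1.0000 1.0000]
Step 6: x=[10.0000 16.0000] v=[2.0000 0.0000]
Step 7: x=[11.0000 16.0000] v=[2.0000 0.0000]
Step 8: x=[11.5000 16.5000] v=[1.0000 1.0000]

Answer: 11.5000 16.5000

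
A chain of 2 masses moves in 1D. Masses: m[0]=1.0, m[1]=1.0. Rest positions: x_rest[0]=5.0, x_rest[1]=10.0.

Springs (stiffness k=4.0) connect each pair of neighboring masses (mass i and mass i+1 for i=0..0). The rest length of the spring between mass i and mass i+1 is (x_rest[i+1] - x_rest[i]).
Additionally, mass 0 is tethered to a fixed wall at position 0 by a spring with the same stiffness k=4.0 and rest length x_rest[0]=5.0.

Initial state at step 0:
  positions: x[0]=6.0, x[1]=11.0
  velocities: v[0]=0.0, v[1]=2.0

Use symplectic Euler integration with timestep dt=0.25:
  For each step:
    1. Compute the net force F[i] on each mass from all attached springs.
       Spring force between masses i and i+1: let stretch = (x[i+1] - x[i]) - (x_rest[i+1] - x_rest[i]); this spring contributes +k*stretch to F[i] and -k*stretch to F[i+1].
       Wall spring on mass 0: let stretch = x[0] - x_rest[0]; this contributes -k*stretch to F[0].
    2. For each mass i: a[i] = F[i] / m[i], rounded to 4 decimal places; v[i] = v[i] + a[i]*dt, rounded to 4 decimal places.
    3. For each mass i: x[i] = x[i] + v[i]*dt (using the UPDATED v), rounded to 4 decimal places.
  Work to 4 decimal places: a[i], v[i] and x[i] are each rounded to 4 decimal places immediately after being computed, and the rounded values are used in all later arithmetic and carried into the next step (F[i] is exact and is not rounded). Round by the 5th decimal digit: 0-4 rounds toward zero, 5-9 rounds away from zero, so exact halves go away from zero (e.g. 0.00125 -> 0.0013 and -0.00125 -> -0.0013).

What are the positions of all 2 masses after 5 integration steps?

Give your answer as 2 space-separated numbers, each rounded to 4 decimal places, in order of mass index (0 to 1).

Step 0: x=[6.0000 11.0000] v=[0.0000 2.0000]
Step 1: x=[5.7500 11.5000] v=[-1.0000 2.0000]
Step 2: x=[5.5000 11.8125] v=[-1.0000 1.2500]
Step 3: x=[5.4531 11.7969] v=[-0.1875 -0.0625]
Step 4: x=[5.6289 11.4453] v=[0.7032 -1.4063]
Step 5: x=[5.8516 10.8896] v=[0.8907 -2.2227]

Answer: 5.8516 10.8896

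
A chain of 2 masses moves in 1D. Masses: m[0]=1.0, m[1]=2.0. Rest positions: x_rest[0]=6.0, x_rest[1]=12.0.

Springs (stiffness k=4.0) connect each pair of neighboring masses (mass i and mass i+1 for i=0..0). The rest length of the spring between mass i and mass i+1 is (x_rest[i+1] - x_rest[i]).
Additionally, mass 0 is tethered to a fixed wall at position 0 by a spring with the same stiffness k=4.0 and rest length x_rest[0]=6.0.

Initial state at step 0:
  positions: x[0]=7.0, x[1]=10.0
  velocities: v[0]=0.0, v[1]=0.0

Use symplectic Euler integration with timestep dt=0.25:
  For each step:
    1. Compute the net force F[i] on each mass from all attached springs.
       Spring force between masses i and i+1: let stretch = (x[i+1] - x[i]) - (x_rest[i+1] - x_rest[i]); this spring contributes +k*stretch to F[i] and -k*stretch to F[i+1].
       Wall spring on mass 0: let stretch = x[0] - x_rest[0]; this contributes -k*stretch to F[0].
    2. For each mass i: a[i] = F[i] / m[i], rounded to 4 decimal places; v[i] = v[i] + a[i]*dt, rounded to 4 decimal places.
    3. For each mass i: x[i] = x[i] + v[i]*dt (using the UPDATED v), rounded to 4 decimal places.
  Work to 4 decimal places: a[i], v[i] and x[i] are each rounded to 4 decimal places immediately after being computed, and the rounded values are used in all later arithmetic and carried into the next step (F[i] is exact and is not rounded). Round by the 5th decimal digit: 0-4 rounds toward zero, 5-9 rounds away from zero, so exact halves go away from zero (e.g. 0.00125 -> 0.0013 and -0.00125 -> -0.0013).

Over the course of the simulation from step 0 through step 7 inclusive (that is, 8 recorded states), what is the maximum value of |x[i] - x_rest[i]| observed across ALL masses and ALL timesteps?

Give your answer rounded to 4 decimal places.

Step 0: x=[7.0000 10.0000] v=[0.0000 0.0000]
Step 1: x=[6.0000 10.3750] v=[-4.0000 1.5000]
Step 2: x=[4.5938 10.9531] v=[-5.6250 2.3125]
Step 3: x=[3.6289 11.4863] v=[-3.8595 2.1329]
Step 4: x=[3.7212 11.7874] v=[0.3690 1.2042]
Step 5: x=[4.8997 11.8302] v=[4.7140 0.1711]
Step 6: x=[6.5859 11.7567] v=[6.7448 -0.2942]
Step 7: x=[7.9183 11.7868] v=[5.3297 0.1204]
Max displacement = 2.3711

Answer: 2.3711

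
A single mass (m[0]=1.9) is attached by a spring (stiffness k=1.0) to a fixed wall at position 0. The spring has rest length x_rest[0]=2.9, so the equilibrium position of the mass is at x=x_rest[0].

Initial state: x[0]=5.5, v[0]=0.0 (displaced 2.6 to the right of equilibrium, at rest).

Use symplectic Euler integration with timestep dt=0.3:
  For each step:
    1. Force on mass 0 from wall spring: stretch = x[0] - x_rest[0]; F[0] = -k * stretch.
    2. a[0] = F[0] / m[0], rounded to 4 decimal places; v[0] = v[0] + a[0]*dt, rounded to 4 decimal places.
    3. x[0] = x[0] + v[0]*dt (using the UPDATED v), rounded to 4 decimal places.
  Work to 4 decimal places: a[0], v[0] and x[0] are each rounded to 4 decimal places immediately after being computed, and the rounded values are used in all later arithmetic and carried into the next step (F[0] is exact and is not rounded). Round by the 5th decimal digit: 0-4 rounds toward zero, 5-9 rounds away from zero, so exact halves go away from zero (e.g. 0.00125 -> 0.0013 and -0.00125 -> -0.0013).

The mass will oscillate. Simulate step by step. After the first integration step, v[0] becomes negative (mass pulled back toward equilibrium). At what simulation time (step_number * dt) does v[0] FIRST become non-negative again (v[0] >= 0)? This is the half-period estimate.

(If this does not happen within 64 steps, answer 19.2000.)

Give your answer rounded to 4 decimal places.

Answer: 4.5000

Derivation:
Step 0: x=[5.5000] v=[0.0000]
Step 1: x=[5.3769] v=[-0.4105]
Step 2: x=[5.1364] v=[-0.8016]
Step 3: x=[4.7900] v=[-1.1547]
Step 4: x=[4.3541] v=[-1.4531]
Step 5: x=[3.8493] v=[-1.6827]
Step 6: x=[3.2995] v=[-1.8326]
Step 7: x=[2.7308] v=[-1.8957]
Step 8: x=[2.1701] v=[-1.8690]
Step 9: x=[1.6440] v=[-1.7537]
Step 10: x=[1.1774] v=[-1.5554]
Step 11: x=[0.7924] v=[-1.2834]
Step 12: x=[0.5072] v=[-0.9506]
Step 13: x=[0.3354] v=[-0.5728]
Step 14: x=[0.2850] v=[-0.1679]
Step 15: x=[0.3585] v=[0.2450]
First v>=0 after going negative at step 15, time=4.5000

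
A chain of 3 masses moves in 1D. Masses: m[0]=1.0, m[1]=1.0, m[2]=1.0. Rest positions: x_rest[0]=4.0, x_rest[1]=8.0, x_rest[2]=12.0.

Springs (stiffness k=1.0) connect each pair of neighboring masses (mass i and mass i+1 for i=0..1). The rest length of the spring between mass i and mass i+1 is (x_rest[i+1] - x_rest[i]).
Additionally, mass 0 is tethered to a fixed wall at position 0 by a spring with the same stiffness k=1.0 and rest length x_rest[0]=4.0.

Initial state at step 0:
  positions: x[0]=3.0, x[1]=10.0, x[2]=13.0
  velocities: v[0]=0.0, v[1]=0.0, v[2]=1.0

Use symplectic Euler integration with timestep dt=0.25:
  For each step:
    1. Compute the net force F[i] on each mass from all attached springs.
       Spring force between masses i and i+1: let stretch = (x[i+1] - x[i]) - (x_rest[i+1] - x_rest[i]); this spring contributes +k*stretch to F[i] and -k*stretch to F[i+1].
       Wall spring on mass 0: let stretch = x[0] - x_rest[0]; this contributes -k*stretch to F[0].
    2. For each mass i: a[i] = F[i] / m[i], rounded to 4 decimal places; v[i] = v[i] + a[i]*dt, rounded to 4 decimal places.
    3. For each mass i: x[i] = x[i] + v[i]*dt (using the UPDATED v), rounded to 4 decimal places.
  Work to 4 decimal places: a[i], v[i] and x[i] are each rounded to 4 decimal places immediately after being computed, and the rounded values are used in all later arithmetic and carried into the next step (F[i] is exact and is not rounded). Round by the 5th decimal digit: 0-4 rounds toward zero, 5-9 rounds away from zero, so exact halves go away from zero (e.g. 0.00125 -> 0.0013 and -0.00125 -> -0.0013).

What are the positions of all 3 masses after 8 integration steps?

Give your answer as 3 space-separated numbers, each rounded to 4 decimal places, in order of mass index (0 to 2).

Step 0: x=[3.0000 10.0000 13.0000] v=[0.0000 0.0000 1.0000]
Step 1: x=[3.2500 9.7500 13.3125] v=[1.0000 -1.0000 1.2500]
Step 2: x=[3.7031 9.3164 13.6524] v=[1.8125 -1.7344 1.3594]
Step 3: x=[4.2756 8.8030 13.9713] v=[2.2901 -2.0537 1.2754]
Step 4: x=[4.8639 8.3296 14.2171] v=[2.3531 -1.8935 0.9833]
Step 5: x=[5.3648 8.0076 14.3450] v=[2.0036 -1.2881 0.5114]
Step 6: x=[5.6956 7.9165 14.3268] v=[1.3231 -0.3645 -0.0730]
Step 7: x=[5.8092 8.0872 14.1579] v=[0.4544 0.6829 -0.6756]
Step 8: x=[5.7021 8.4950 13.8596] v=[-0.4284 1.6311 -1.1933]

Answer: 5.7021 8.4950 13.8596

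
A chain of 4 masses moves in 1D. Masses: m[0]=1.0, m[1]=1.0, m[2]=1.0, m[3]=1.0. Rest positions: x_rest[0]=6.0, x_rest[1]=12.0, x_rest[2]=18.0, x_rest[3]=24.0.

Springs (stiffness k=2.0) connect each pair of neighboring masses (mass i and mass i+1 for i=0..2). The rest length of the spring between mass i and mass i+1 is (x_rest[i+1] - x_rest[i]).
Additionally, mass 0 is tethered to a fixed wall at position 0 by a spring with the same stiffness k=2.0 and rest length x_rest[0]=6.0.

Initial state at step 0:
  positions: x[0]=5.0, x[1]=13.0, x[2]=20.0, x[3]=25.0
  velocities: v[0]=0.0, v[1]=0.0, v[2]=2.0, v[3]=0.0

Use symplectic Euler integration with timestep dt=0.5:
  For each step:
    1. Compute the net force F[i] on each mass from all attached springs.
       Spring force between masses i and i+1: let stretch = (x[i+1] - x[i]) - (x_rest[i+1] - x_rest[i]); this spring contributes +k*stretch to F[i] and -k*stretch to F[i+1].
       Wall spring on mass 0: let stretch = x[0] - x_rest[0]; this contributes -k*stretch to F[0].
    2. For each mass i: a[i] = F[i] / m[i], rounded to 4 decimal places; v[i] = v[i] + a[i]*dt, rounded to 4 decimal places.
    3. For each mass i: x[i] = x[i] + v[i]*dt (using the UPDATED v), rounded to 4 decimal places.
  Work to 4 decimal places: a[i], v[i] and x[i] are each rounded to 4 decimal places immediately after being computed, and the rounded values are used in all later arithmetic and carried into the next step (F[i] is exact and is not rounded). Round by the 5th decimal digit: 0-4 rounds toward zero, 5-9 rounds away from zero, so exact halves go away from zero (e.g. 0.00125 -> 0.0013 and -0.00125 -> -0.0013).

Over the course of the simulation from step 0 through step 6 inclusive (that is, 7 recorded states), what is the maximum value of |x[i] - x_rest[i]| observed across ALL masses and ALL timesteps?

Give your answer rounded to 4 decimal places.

Step 0: x=[5.0000 13.0000 20.0000 25.0000] v=[0.0000 0.0000 2.0000 0.0000]
Step 1: x=[6.5000 12.5000 20.0000 25.5000] v=[3.0000 -1.0000 0.0000 1.0000]
Step 2: x=[7.7500 12.7500 19.0000 26.2500] v=[2.5000 0.5000 -2.0000 1.5000]
Step 3: x=[7.6250 13.6250 18.5000 26.3750] v=[-0.2500 1.7500 -1.0000 0.2500]
Step 4: x=[6.6875 13.9375 19.5000 25.5625] v=[-1.8750 0.6250 2.0000 -1.6250]
Step 5: x=[6.0313 13.4063 20.7500 24.7188] v=[-1.3125 -1.0625 2.5000 -1.6875]
Step 6: x=[6.0469 12.8594 20.3126 24.8907] v=[0.0312 -1.0938 -0.8749 0.3437]
Max displacement = 2.7500

Answer: 2.7500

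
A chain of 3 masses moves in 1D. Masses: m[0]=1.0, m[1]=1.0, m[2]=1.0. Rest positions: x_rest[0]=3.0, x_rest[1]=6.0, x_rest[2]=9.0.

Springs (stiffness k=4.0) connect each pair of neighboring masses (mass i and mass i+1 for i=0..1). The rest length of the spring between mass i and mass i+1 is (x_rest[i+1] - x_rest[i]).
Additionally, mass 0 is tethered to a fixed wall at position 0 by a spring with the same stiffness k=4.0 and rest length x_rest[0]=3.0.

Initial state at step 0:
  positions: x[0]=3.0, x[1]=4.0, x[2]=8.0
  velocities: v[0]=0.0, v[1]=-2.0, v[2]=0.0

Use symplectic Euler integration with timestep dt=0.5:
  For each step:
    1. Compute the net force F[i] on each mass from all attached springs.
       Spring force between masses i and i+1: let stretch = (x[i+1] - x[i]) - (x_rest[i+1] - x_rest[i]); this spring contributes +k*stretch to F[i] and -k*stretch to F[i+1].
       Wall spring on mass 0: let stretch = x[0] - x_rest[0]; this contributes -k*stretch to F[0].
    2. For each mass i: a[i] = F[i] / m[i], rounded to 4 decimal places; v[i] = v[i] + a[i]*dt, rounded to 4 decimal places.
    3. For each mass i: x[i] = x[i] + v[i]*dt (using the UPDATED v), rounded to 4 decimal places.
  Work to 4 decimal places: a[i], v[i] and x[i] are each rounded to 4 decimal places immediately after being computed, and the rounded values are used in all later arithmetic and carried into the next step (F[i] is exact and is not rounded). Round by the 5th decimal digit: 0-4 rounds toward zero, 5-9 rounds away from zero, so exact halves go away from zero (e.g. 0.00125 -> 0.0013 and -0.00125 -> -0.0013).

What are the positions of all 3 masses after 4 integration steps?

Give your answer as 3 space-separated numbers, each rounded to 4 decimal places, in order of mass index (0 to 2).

Answer: 2.0000 7.0000 8.0000

Derivation:
Step 0: x=[3.0000 4.0000 8.0000] v=[0.0000 -2.0000 0.0000]
Step 1: x=[1.0000 6.0000 7.0000] v=[-4.0000 4.0000 -2.0000]
Step 2: x=[3.0000 4.0000 8.0000] v=[4.0000 -4.0000 2.0000]
Step 3: x=[3.0000 5.0000 8.0000] v=[0.0000 2.0000 0.0000]
Step 4: x=[2.0000 7.0000 8.0000] v=[-2.0000 4.0000 0.0000]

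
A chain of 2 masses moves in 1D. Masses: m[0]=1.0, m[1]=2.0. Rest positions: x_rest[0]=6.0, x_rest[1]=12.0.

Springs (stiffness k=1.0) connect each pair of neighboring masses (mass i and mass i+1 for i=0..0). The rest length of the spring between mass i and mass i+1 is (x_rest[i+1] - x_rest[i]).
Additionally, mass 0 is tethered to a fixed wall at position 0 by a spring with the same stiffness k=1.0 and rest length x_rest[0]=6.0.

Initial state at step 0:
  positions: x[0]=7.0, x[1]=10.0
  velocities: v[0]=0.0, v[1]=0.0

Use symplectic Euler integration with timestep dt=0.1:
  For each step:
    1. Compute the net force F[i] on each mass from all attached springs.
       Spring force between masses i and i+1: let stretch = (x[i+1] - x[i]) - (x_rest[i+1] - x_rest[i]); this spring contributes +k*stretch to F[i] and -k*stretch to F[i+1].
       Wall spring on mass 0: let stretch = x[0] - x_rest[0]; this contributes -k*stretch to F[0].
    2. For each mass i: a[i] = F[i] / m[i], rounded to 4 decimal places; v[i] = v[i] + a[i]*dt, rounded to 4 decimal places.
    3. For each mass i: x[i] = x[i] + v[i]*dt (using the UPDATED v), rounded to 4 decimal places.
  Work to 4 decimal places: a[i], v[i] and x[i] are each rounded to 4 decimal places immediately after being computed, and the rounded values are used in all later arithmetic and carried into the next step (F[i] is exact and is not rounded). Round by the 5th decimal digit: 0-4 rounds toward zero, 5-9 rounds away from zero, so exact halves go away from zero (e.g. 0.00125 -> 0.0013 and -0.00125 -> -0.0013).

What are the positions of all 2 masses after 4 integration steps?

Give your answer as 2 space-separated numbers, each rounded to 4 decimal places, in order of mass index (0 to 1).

Step 0: x=[7.0000 10.0000] v=[0.0000 0.0000]
Step 1: x=[6.9600 10.0150] v=[-0.4000 0.1500]
Step 2: x=[6.8810 10.0447] v=[-0.7905 0.2973]
Step 3: x=[6.7648 10.0886] v=[-1.1622 0.4391]
Step 4: x=[6.6142 10.1459] v=[-1.5063 0.5729]

Answer: 6.6142 10.1459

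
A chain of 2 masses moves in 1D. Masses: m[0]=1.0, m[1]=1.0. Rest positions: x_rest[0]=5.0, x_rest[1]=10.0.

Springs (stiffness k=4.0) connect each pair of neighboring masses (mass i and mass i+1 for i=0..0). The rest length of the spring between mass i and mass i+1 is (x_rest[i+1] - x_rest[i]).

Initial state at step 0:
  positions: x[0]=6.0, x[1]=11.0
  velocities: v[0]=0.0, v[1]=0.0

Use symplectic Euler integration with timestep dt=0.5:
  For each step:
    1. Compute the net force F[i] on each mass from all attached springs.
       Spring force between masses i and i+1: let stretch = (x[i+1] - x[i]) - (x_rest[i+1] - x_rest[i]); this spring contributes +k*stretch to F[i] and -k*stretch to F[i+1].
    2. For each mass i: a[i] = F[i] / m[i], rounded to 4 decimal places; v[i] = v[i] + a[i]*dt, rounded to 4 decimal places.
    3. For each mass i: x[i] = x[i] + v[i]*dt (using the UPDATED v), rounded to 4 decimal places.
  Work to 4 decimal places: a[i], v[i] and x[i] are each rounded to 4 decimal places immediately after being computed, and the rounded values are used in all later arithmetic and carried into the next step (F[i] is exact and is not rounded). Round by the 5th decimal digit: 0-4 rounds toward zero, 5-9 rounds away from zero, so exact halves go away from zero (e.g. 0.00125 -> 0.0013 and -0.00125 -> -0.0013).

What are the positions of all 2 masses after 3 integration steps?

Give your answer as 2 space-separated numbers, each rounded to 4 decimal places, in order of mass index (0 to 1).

Step 0: x=[6.0000 11.0000] v=[0.0000 0.0000]
Step 1: x=[6.0000 11.0000] v=[0.0000 0.0000]
Step 2: x=[6.0000 11.0000] v=[0.0000 0.0000]
Step 3: x=[6.0000 11.0000] v=[0.0000 0.0000]

Answer: 6.0000 11.0000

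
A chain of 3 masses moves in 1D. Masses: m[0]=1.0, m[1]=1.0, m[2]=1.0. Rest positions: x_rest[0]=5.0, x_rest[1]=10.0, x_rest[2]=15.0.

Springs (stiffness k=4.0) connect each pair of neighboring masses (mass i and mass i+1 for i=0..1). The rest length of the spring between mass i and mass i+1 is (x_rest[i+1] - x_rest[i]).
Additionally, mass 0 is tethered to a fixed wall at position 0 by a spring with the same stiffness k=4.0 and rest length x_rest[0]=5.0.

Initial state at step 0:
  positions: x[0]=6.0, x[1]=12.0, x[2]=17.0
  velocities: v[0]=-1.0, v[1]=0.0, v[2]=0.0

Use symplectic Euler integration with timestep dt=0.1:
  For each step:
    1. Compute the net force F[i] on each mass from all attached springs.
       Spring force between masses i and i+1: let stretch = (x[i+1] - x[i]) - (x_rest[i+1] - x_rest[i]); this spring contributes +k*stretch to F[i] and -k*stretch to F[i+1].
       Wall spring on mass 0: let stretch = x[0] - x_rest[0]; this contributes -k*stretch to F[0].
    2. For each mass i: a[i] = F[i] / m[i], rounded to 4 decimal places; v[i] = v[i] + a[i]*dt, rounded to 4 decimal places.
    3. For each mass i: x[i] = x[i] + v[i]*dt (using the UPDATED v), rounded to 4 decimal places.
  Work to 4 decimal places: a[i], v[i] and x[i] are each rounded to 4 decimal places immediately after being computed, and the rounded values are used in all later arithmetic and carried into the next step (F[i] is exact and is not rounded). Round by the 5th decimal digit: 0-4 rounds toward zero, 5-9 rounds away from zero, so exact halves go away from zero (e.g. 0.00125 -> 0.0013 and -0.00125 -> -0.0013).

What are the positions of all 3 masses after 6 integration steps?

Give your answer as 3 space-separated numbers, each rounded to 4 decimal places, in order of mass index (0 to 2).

Answer: 5.5463 11.2467 16.8953

Derivation:
Step 0: x=[6.0000 12.0000 17.0000] v=[-1.0000 0.0000 0.0000]
Step 1: x=[5.9000 11.9600 17.0000] v=[-1.0000 -0.4000 0.0000]
Step 2: x=[5.8064 11.8792 16.9984] v=[-0.9360 -0.8080 -0.0160]
Step 3: x=[5.7235 11.7603 16.9920] v=[-0.8294 -1.1894 -0.0637]
Step 4: x=[5.6531 11.6092 16.9764] v=[-0.7041 -1.5114 -0.1564]
Step 5: x=[5.5948 11.4345 16.9461] v=[-0.5829 -1.7470 -0.3033]
Step 6: x=[5.5463 11.2467 16.8953] v=[-0.4849 -1.8782 -0.5079]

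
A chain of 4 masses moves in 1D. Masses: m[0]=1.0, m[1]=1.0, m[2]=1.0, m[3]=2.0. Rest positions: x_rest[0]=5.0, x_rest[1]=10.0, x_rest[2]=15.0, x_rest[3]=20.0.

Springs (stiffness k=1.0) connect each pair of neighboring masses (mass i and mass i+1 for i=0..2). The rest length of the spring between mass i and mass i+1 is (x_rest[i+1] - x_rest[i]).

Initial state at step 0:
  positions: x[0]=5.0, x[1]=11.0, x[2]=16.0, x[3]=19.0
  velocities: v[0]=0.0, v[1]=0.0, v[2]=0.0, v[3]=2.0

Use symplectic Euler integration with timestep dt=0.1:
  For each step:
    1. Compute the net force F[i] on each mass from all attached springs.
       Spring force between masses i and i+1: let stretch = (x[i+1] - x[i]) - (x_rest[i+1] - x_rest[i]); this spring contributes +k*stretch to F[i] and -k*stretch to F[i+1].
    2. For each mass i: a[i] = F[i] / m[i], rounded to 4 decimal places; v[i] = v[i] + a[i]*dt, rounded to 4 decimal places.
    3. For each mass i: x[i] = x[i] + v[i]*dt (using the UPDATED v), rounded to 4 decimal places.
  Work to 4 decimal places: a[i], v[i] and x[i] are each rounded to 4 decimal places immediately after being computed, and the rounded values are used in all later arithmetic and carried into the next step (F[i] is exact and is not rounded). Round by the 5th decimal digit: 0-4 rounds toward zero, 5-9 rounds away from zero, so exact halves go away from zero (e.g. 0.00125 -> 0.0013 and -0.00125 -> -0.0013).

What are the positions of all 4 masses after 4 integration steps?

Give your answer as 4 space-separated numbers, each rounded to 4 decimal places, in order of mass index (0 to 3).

Answer: 5.0970 10.9016 15.8256 19.8879

Derivation:
Step 0: x=[5.0000 11.0000 16.0000 19.0000] v=[0.0000 0.0000 0.0000 2.0000]
Step 1: x=[5.0100 10.9900 15.9800 19.2100] v=[0.1000 -0.1000 -0.2000 2.1000]
Step 2: x=[5.0298 10.9701 15.9424 19.4289] v=[0.1980 -0.1990 -0.3760 2.1885]
Step 3: x=[5.0590 10.9405 15.8899 19.6553] v=[0.2920 -0.2958 -0.5246 2.2642]
Step 4: x=[5.0970 10.9016 15.8256 19.8879] v=[0.3802 -0.3890 -0.6430 2.3259]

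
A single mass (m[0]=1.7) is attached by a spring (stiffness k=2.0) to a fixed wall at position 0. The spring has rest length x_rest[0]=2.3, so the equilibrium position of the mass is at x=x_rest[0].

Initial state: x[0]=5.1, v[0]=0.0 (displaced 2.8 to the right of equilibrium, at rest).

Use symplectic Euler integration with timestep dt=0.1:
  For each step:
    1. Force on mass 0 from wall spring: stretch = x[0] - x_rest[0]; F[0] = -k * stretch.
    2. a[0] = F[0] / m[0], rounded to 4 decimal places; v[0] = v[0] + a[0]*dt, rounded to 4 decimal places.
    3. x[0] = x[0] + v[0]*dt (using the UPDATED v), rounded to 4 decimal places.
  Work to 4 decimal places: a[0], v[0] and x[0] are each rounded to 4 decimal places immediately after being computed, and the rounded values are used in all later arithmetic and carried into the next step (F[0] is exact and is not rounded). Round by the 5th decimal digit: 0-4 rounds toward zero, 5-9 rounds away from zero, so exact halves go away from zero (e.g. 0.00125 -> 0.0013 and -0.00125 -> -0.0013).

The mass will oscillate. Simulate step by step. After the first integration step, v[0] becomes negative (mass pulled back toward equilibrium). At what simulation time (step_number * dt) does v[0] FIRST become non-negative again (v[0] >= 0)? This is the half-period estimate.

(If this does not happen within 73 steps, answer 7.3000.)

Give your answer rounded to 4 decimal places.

Answer: 2.9000

Derivation:
Step 0: x=[5.1000] v=[0.0000]
Step 1: x=[5.0671] v=[-0.3294]
Step 2: x=[5.0016] v=[-0.6549]
Step 3: x=[4.9043] v=[-0.9727]
Step 4: x=[4.7764] v=[-1.2791]
Step 5: x=[4.6194] v=[-1.5704]
Step 6: x=[4.4351] v=[-1.8433]
Step 7: x=[4.2257] v=[-2.0945]
Step 8: x=[3.9936] v=[-2.3211]
Step 9: x=[3.7416] v=[-2.5204]
Step 10: x=[3.4726] v=[-2.6900]
Step 11: x=[3.1898] v=[-2.8280]
Step 12: x=[2.8965] v=[-2.9327]
Step 13: x=[2.5962] v=[-3.0029]
Step 14: x=[2.2924] v=[-3.0378]
Step 15: x=[1.9887] v=[-3.0369]
Step 16: x=[1.6887] v=[-3.0003]
Step 17: x=[1.3959] v=[-2.9284]
Step 18: x=[1.1137] v=[-2.8220]
Step 19: x=[0.8455] v=[-2.6824]
Step 20: x=[0.5944] v=[-2.5113]
Step 21: x=[0.3633] v=[-2.3106]
Step 22: x=[0.1550] v=[-2.0828]
Step 23: x=[-0.0281] v=[-1.8305]
Step 24: x=[-0.1838] v=[-1.5566]
Step 25: x=[-0.3102] v=[-1.2644]
Step 26: x=[-0.4059] v=[-0.9573]
Step 27: x=[-0.4698] v=[-0.6390]
Step 28: x=[-0.5011] v=[-0.3131]
Step 29: x=[-0.4995] v=[0.0164]
First v>=0 after going negative at step 29, time=2.9000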